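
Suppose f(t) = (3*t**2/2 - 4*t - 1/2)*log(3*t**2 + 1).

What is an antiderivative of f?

Since d/dt undoes antidifferentiation here, F'(t) = f(t) is required of F(t).
Check: d/dt[t**3*log(3*t**2 + 1)/2 - t**3/3 - 2*t**2*log(3*t**2 + 1) + 2*t**2 - t*log(3*t**2 + 1)/2 + 4*t/3 - 2*log(t**2 + 1/3)/3 - 4*sqrt(3)*atan(sqrt(3)*t)/9] = 3*t**2*log(3*t**2 + 1)/2 - 4*t*log(3*t**2 + 1) - log(3*t**2 + 1)/2, which equals f(t).

An antiderivative is F(t) = t**3*log(3*t**2 + 1)/2 - t**3/3 - 2*t**2*log(3*t**2 + 1) + 2*t**2 - t*log(3*t**2 + 1)/2 + 4*t/3 - 2*log(t**2 + 1/3)/3 - 4*sqrt(3)*atan(sqrt(3)*t)/9.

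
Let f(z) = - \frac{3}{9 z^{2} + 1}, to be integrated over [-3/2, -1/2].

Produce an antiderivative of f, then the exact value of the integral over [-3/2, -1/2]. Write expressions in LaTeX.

A first test for any F(z): its z-derivative must equal f(z) identically.
F(z) = - \operatorname{atan}{\left(3 z \right)} is an antiderivative of f.
Check: d/dz[- \operatorname{atan}{\left(3 z \right)}] = - \frac{3}{9 z^{2} + 1} = f(z).
F(-1/2) = \operatorname{atan}{\left(\frac{3}{2} \right)}; F(-3/2) = \operatorname{atan}{\left(\frac{9}{2} \right)}.
Integral = F(-1/2) - F(-3/2) = - \operatorname{atan}{\left(\frac{9}{2} \right)} + \operatorname{atan}{\left(\frac{3}{2} \right)}.

Antiderivative: F(z) = - \operatorname{atan}{\left(3 z \right)}; value = - \operatorname{atan}{\left(\frac{9}{2} \right)} + \operatorname{atan}{\left(\frac{3}{2} \right)}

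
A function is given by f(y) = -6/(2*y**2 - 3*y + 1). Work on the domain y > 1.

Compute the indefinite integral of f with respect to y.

F(y) = -6*log(y - 1) + 6*log(y - 1/2) + C

Factor the denominator ((y - 1)*(2*y - 1)) and decompose: f = 12/(2*y - 1) - 6/(y - 1); each piece integrates to a log, atan, or power term.
Check: d/dy[-6*log(y - 1) + 6*log(y - 1/2)] = -6/(2*y**2 - 3*y + 1) = f(y).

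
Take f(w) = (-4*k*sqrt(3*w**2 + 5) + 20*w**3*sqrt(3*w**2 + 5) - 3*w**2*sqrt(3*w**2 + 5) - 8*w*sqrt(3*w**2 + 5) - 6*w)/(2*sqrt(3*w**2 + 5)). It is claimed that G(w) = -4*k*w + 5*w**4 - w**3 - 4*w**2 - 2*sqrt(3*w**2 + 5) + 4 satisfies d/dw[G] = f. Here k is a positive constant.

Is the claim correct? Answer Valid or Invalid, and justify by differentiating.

d/dw[G] = (-4*k*sqrt(3*w**2 + 5) + 20*w**3*sqrt(3*w**2 + 5) - 3*w**2*sqrt(3*w**2 + 5) - 8*w*sqrt(3*w**2 + 5) - 6*w)/sqrt(3*w**2 + 5)
d/dw[G] - f(w) = (-4*k*sqrt(3*w**2 + 5) + 20*w**3*sqrt(3*w**2 + 5) - 3*w**2*sqrt(3*w**2 + 5) - 8*w*sqrt(3*w**2 + 5) - 6*w)/(2*sqrt(3*w**2 + 5)) != 0.

Invalid: d/dw[G] - f = (-4*k*sqrt(3*w**2 + 5) + 20*w**3*sqrt(3*w**2 + 5) - 3*w**2*sqrt(3*w**2 + 5) - 8*w*sqrt(3*w**2 + 5) - 6*w)/(2*sqrt(3*w**2 + 5)), which is not 0.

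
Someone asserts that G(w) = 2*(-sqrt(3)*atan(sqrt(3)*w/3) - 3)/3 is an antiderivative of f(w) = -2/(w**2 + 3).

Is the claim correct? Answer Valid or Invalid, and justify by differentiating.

d/dw[G] = -2/(w**2 + 3)
This equals f(w) exactly, so the claim holds.

Valid - the claim checks out under differentiation.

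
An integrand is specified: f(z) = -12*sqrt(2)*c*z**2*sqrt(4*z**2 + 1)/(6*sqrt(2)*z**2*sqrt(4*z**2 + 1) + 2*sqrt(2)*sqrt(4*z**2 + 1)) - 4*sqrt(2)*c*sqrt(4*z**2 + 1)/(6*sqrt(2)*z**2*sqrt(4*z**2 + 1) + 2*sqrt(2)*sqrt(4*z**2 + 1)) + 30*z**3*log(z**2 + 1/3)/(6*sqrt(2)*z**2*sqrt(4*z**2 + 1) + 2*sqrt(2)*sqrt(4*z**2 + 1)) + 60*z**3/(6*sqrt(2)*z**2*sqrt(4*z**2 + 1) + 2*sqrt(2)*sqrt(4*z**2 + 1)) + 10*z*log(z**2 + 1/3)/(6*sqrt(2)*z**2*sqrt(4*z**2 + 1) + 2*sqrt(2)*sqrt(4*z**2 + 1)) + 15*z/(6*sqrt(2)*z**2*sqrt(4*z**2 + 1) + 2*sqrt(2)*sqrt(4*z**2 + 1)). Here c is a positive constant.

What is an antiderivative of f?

Integrate term by term and add the pieces.
Check: d/dz[-2*c*z + 5*sqrt(2*z**2 + 1/2)*log(z**2 + 1/3)/4] = (-12*sqrt(2)*c*z**2*sqrt(4*z**2 + 1) - 4*sqrt(2)*c*sqrt(4*z**2 + 1) + 30*z**3*log(z**2 + 1/3) + 60*z**3 + 10*z*log(z**2 + 1/3) + 15*z)/(6*sqrt(2)*z**2*sqrt(4*z**2 + 1) + 2*sqrt(2)*sqrt(4*z**2 + 1)), which equals f(z).

An antiderivative is F(z) = -2*c*z + 5*sqrt(2*z**2 + 1/2)*log(z**2 + 1/3)/4.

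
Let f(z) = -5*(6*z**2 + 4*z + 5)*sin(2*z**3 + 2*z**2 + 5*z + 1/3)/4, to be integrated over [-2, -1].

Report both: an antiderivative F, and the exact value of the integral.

Antiderivative: F(z) = 5*cos(2*z**3 + 2*z**2 + 5*z + 1/3)/4; value = -5*cos(53/3)/4 + 5*cos(14/3)/4

f matches the chain-rule pattern g'(h)*h' with inner function h(z) = 2*z**3 + 2*z**2 + 5*z + 1/3; substituting u = h(z) collapses the integral.
F(z) = 5*cos(2*z**3 + 2*z**2 + 5*z + 1/3)/4 is an antiderivative of f.
Check: d/dz[5*cos(2*z**3 + 2*z**2 + 5*z + 1/3)/4] = -15*z**2*sin(2*z**3 + 2*z**2 + 5*z + 1/3)/2 - 5*z*sin(2*z**3 + 2*z**2 + 5*z + 1/3) - 25*sin(2*z**3 + 2*z**2 + 5*z + 1/3)/4, which equals f(z).
F(-1) = 5*cos(14/3)/4; F(-2) = 5*cos(53/3)/4.
Integral = F(-1) - F(-2) = -5*cos(53/3)/4 + 5*cos(14/3)/4.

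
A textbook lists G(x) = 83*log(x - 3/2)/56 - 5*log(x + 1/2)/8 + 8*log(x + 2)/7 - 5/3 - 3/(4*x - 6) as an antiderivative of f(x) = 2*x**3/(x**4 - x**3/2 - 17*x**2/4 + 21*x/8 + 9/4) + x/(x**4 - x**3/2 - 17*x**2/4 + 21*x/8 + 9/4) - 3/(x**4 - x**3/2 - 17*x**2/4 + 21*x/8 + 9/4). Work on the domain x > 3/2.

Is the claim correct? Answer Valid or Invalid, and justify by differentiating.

d/dx[G] = (16*x**3 + 8*x - 24)/(8*x**4 - 4*x**3 - 34*x**2 + 21*x + 18)
This equals f(x) exactly, so the claim holds.

Valid - differentiating G returns exactly f.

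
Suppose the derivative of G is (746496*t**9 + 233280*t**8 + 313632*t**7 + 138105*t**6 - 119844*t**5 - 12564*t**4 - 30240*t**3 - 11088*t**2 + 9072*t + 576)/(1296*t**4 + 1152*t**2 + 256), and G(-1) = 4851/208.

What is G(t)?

G(t) = 96*t**6 + 36*t**5 - 135*t**4/2 - 285*t**3/16 + 135*t**2/8 + 9*t/4 - 3/2 - 1/(6*t**2 + 8/3)

For G(t) to be correct, d/dt[G] must agree with the stated G'(t) identically.
A general antiderivative is -3*(-4*t**2 - t/2 + 1)**3/2 - 1/(4*(3*t**2/2 + 2/3)) + C.
The condition gives C = 4851/208 - (4851/208) = 0.
So G(t) = 96*t**6 + 36*t**5 - 135*t**4/2 - 285*t**3/16 + 135*t**2/8 + 9*t/4 - 3/2 - 1/(6*t**2 + 8/3).
Check: d/dt[96*t**6 + 36*t**5 - 135*t**4/2 - 285*t**3/16 + 135*t**2/8 + 9*t/4 - 3/2 - 1/(6*t**2 + 8/3)] = (746496*t**9 + 233280*t**8 + 313632*t**7 + 138105*t**6 - 119844*t**5 - 12564*t**4 - 30240*t**3 - 11088*t**2 + 9072*t + 576)/(1296*t**4 + 1152*t**2 + 256) = G'(t).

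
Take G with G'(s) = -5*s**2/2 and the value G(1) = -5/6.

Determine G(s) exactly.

G(s) = -5*s**3/6

Whatever form G(s) takes, its d/ds must return the stated G'(s).
A general antiderivative is -5*s**3/6 + C.
The condition gives C = -5/6 - (-5/6) = 0.
So G(s) = -5*s**3/6.
Check: d/ds[-5*s**3/6] = -5*s**2/2 = G'(s).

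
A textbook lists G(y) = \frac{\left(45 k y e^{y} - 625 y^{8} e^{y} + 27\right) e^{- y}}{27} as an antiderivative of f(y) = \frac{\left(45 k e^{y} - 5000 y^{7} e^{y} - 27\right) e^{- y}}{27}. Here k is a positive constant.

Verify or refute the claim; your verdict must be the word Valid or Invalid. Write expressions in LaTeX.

Valid. The derivative of G reproduces f.

d/dy[G] = \frac{\left(45 k e^{y} - 5000 y^{7} e^{y} - 27\right) e^{- y}}{27}
This equals f(y) exactly, so the claim holds.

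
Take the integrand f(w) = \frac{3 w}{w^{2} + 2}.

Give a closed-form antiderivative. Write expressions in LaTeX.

The substitution u = \frac{3 w^{2}}{2} + 3 works: f is exactly (dF/du)*(du/dw) for that inner function.
Check: d/dw[\frac{3 \log{\left(\frac{3 w^{2}}{2} + 3 \right)}}{2}] = \frac{3 w}{w^{2} + 2} = f(w).

An antiderivative is F(w) = \frac{3 \log{\left(\frac{3 w^{2}}{2} + 3 \right)}}{2}.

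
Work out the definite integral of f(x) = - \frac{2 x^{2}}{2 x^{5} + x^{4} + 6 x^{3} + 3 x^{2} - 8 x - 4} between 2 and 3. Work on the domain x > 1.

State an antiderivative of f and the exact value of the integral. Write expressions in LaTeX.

Antiderivative: F(x) = \frac{- 17 \log{\left(x - 1 \right)} + 20 \log{\left(x + \frac{1}{2} \right)} - 51 \log{\left(x + 1 \right)} + 24 \log{\left(x^{2} + 4 \right)} - 12 \operatorname{atan}{\left(\frac{x}{2} \right)}}{255}; value = - \frac{\log{\left(4 \right)}}{5} - \frac{8 \log{\left(8 \right)}}{85} - \frac{4 \log{\left(\frac{5}{2} \right)}}{51} - \frac{4 \operatorname{atan}{\left(\frac{3}{2} \right)}}{85} - \frac{\log{\left(2 \right)}}{15} + \frac{\pi}{85} + \frac{4 \log{\left(\frac{7}{2} \right)}}{51} + \frac{\log{\left(3 \right)}}{5} + \frac{8 \log{\left(13 \right)}}{85}

Factor the denominator (\left(x - 1\right) \left(x + 1\right) \left(2 x + 1\right) \left(x^{2} + 4\right)) and decompose: f = \frac{8 \left(2 x - 1\right)}{85 \left(x^{2} + 4\right)} + \frac{8}{51 \left(2 x + 1\right)} - \frac{1}{5 \left(x + 1\right)} - \frac{1}{15 \left(x - 1\right)}; each piece integrates to a log, atan, or power term.
F(x) = \frac{- 17 \log{\left(x - 1 \right)} + 20 \log{\left(x + \frac{1}{2} \right)} - 51 \log{\left(x + 1 \right)} + 24 \log{\left(x^{2} + 4 \right)} - 12 \operatorname{atan}{\left(\frac{x}{2} \right)}}{255} is an antiderivative of f.
Check: d/dx[\frac{- 17 \log{\left(x - 1 \right)} + 20 \log{\left(x + \frac{1}{2} \right)} - 51 \log{\left(x + 1 \right)} + 24 \log{\left(x^{2} + 4 \right)} - 12 \operatorname{atan}{\left(\frac{x}{2} \right)}}{255}] = - \frac{2 x^{2}}{2 x^{5} + x^{4} + 6 x^{3} + 3 x^{2} - 8 x - 4} = f(x).
F(3) = - \frac{\log{\left(4 \right)}}{5} - \frac{4 \operatorname{atan}{\left(\frac{3}{2} \right)}}{85} - \frac{\log{\left(2 \right)}}{15} + \frac{4 \log{\left(\frac{7}{2} \right)}}{51} + \frac{8 \log{\left(13 \right)}}{85}; F(2) = - \frac{\log{\left(3 \right)}}{5} - \frac{\pi}{85} + \frac{4 \log{\left(\frac{5}{2} \right)}}{51} + \frac{8 \log{\left(8 \right)}}{85}.
Integral = F(3) - F(2) = - \frac{\log{\left(4 \right)}}{5} - \frac{8 \log{\left(8 \right)}}{85} - \frac{4 \log{\left(\frac{5}{2} \right)}}{51} - \frac{4 \operatorname{atan}{\left(\frac{3}{2} \right)}}{85} - \frac{\log{\left(2 \right)}}{15} + \frac{\pi}{85} + \frac{4 \log{\left(\frac{7}{2} \right)}}{51} + \frac{\log{\left(3 \right)}}{5} + \frac{8 \log{\left(13 \right)}}{85}.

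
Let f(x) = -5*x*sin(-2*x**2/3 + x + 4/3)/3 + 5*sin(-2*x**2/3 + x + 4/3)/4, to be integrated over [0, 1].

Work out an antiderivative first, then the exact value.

The substitution u = -2*x**2/3 + x + 4/3 works: f is exactly (dF/du)*(du/dx) for that inner function.
F(x) = -5*cos(-2*x**2/3 + x + 4/3)/4 is an antiderivative of f.
Check: d/dx[-5*cos(-2*x**2/3 + x + 4/3)/4] = -5*x*sin(-2*x**2/3 + x + 4/3)/3 + 5*sin(-2*x**2/3 + x + 4/3)/4 = f(x).
F(1) = -5*cos(5/3)/4; F(0) = -5*cos(4/3)/4.
Integral = F(1) - F(0) = -5*cos(5/3)/4 + 5*cos(4/3)/4.

Antiderivative: F(x) = -5*cos(-2*x**2/3 + x + 4/3)/4; value = -5*cos(5/3)/4 + 5*cos(4/3)/4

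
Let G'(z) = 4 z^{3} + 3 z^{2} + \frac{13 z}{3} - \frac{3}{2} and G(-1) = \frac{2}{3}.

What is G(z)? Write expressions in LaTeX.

G(z) = \frac{6 z^{4} + 6 z^{3} + 13 z^{2} - 9 z - 18}{6}

Integrate term by term and add the pieces.
A general antiderivative is z^{4} + z^{3} + \frac{13 z^{2}}{6} - \frac{3 z}{2} - 3 + C.
The condition gives C = \frac{2}{3} - (\frac{2}{3}) = 0.
So G(z) = \frac{6 z^{4} + 6 z^{3} + 13 z^{2} - 9 z - 18}{6}.
Check: d/dz[\frac{6 z^{4} + 6 z^{3} + 13 z^{2} - 9 z - 18}{6}] = 4 z^{3} + 3 z^{2} + \frac{13 z}{3} - \frac{3}{2} = G'(z).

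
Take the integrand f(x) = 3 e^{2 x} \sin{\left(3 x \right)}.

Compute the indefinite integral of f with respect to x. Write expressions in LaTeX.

Check any antiderivative F(x) by computing F'(x) and comparing it with f(x).
Check: d/dx[\frac{6 e^{2 x} \sin{\left(3 x \right)}}{13} - \frac{9 e^{2 x} \cos{\left(3 x \right)}}{13}] = 3 e^{2 x} \sin{\left(3 x \right)} = f(x).

F(x) = \frac{6 e^{2 x} \sin{\left(3 x \right)}}{13} - \frac{9 e^{2 x} \cos{\left(3 x \right)}}{13} + C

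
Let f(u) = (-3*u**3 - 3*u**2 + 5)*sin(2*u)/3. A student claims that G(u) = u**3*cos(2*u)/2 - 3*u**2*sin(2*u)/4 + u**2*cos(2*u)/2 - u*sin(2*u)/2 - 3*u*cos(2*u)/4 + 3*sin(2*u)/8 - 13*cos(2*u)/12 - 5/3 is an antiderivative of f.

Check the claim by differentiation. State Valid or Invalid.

d/du[G] = -u**3*sin(2*u) - u**2*sin(2*u) + 5*sin(2*u)/3
This equals f(u) exactly, so the claim holds.

Valid: G'(u) = f(u).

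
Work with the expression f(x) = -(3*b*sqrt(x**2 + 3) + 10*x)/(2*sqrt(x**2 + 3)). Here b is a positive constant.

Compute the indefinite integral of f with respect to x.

Check any antiderivative F(x) by computing F'(x) and comparing it with f(x).
Check: d/dx[-(3*b*x + 10*sqrt(x**2 + 3))/2] = (-3*b*sqrt(x**2 + 3) - 10*x)/(2*sqrt(x**2 + 3)), which equals f(x).

F(x) = -(3*b*x + 10*sqrt(x**2 + 3))/2 + C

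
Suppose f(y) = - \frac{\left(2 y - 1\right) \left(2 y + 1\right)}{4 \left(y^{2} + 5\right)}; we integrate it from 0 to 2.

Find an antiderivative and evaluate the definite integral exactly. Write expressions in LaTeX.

Any candidate F(y) must reproduce f(y) exactly when differentiated.
F(y) = - y + \frac{21 \sqrt{5} \operatorname{atan}{\left(\frac{\sqrt{5} y}{5} \right)}}{20} is an antiderivative of f.
Check: d/dy[- y + \frac{21 \sqrt{5} \operatorname{atan}{\left(\frac{\sqrt{5} y}{5} \right)}}{20}] = \frac{1 - 4 y^{2}}{4 y^{2} + 20}, which equals f(y).
F(2) = -2 + \frac{21 \sqrt{5} \operatorname{atan}{\left(\frac{2 \sqrt{5}}{5} \right)}}{20}; F(0) = 0.
Integral = F(2) - F(0) = -2 + \frac{21 \sqrt{5} \operatorname{atan}{\left(\frac{2 \sqrt{5}}{5} \right)}}{20}.

Antiderivative: F(y) = - y + \frac{21 \sqrt{5} \operatorname{atan}{\left(\frac{\sqrt{5} y}{5} \right)}}{20}; value = -2 + \frac{21 \sqrt{5} \operatorname{atan}{\left(\frac{2 \sqrt{5}}{5} \right)}}{20}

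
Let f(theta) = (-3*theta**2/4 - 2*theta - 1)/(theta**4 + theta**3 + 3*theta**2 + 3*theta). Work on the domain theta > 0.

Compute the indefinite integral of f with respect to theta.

F(theta) = -log(theta)/3 - log(theta + 1)/16 + 19*log(theta**2 + 3)/96 - 13*sqrt(3)*atan(sqrt(3)*theta/3)/48 + C

Factor the denominator (4*theta*(theta + 1)*(theta**2 + 3)) and decompose: f = (19*theta - 39)/(48*(theta**2 + 3)) - 1/(16*(theta + 1)) - 1/(3*theta); each piece integrates to a log, atan, or power term.
Check: d/dtheta[-log(theta)/3 - log(theta + 1)/16 + 19*log(theta**2 + 3)/96 - 13*sqrt(3)*atan(sqrt(3)*theta/3)/48] = (-3*theta**2 - 8*theta - 4)/(4*theta**4 + 4*theta**3 + 12*theta**2 + 12*theta), which equals f(theta).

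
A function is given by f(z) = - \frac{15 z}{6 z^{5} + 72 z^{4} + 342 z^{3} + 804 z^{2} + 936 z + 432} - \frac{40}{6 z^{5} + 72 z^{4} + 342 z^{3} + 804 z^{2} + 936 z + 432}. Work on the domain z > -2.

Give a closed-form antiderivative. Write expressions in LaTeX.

Recognize the product-rule pattern: f = u'v + uv' with u = \frac{5}{3 \left(z + 2\right)^{2}}, v = \frac{1}{2 z + 6}, so integration by parts undoes it.
Check: d/dz[\frac{5}{6 z^{3} + 42 z^{2} + 96 z + 72}] = \frac{- 15 z - 40}{6 z^{5} + 72 z^{4} + 342 z^{3} + 804 z^{2} + 936 z + 432}, which equals f(z).

An antiderivative is F(z) = \frac{5}{6 z^{3} + 42 z^{2} + 96 z + 72}.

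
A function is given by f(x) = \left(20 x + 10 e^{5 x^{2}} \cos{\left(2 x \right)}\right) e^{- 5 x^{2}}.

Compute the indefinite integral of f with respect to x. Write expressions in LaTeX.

Differentiate the proposed F(x) back; it has to land on f(x) exactly.
Check: d/dx[\left(5 e^{5 x^{2}} \sin{\left(2 x \right)} - 2\right) e^{- 5 x^{2}}] = \left(20 x + 10 e^{5 x^{2}} \cos{\left(2 x \right)}\right) e^{- 5 x^{2}} = f(x).

F(x) = \left(5 e^{5 x^{2}} \sin{\left(2 x \right)} - 2\right) e^{- 5 x^{2}} + C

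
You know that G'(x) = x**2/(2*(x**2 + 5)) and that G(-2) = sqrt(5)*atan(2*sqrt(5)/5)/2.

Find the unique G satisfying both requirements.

G(x) = x/2 - sqrt(5)*atan(sqrt(5)*x/5)/2 + 1

Differentiate the proposed G(x) back; it has to land on the given G'(x).
A general antiderivative is x/2 - sqrt(5)*atan(sqrt(5)*x/5)/2 + C.
The condition gives C = sqrt(5)*atan(2*sqrt(5)/5)/2 - (-1 + sqrt(5)*atan(2*sqrt(5)/5)/2) = 1.
So G(x) = x/2 - sqrt(5)*atan(sqrt(5)*x/5)/2 + 1.
Check: d/dx[x/2 - sqrt(5)*atan(sqrt(5)*x/5)/2 + 1] = x**2/(2*x**2 + 10), which equals G'(x).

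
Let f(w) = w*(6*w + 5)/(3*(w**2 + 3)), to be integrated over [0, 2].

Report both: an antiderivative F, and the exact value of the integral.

Whatever form F(w) takes, F'(w) = f(w) is non-negotiable.
F(w) = (12*w + 5*log(w**2 + 3) - 12*sqrt(3)*atan(sqrt(3)*w/3))/6 is an antiderivative of f.
Check: d/dw[(12*w + 5*log(w**2 + 3) - 12*sqrt(3)*atan(sqrt(3)*w/3))/6] = (6*w**2 + 5*w)/(3*w**2 + 9), which equals f(w).
F(2) = -2*sqrt(3)*atan(2*sqrt(3)/3) + 5*log(7)/6 + 4; F(0) = 5*log(3)/6.
Integral = F(2) - F(0) = -2*sqrt(3)*atan(2*sqrt(3)/3) - 5*log(3)/6 + 5*log(7)/6 + 4.

Antiderivative: F(w) = (12*w + 5*log(w**2 + 3) - 12*sqrt(3)*atan(sqrt(3)*w/3))/6; value = -2*sqrt(3)*atan(2*sqrt(3)/3) - 5*log(3)/6 + 5*log(7)/6 + 4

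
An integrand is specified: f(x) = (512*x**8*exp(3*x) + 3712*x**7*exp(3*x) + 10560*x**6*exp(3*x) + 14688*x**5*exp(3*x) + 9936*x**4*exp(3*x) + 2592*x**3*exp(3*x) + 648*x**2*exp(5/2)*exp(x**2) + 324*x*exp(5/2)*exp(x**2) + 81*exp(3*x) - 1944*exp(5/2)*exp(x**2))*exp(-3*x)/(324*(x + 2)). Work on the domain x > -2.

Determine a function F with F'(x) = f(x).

For F(x) to be correct the identity F'(x) - f(x) = 0 must hold.
Check: d/dx[(-2*x**2/3 - x)**4 + exp(x**2 - 3*x + 5/2) + log(x + 2)/4] = (512*x**8 + 3712*x**7 + 10560*x**6 + 14688*x**5 + 9936*x**4 + 2592*x**3 + 648*x**2*exp(5/2)*exp(-3*x)*exp(x**2) + 324*x*exp(5/2)*exp(-3*x)*exp(x**2) + 81 - 1944*exp(5/2)*exp(-3*x)*exp(x**2))/(324*x + 648), which equals f(x).

An antiderivative is F(x) = (-2*x**2/3 - x)**4 + exp(x**2 - 3*x + 5/2) + log(x + 2)/4.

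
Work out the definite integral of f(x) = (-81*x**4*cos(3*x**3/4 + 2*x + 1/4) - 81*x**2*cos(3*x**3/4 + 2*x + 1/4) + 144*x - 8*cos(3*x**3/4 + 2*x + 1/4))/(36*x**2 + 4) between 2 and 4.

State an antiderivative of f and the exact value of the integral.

Antiderivative: F(x) = 2*log(3*x**2 + 1/3) - sin(3*x**3/4 + 2*x + 1/4); value = -2*log(37/3) + sin(41/4) - sin(225/4) + 2*log(145/3)

For F(x) to be correct the identity F'(x) - f(x) = 0 must hold.
F(x) = 2*log(3*x**2 + 1/3) - sin(3*x**3/4 + 2*x + 1/4) is an antiderivative of f.
Check: d/dx[2*log(3*x**2 + 1/3) - sin(3*x**3/4 + 2*x + 1/4)] = (-81*x**4*cos(3*x**3/4 + 2*x + 1/4) - 81*x**2*cos(3*x**3/4 + 2*x + 1/4) + 144*x - 8*cos(3*x**3/4 + 2*x + 1/4))/(36*x**2 + 4) = f(x).
F(4) = -sin(225/4) + 2*log(145/3); F(2) = -sin(41/4) + 2*log(37/3).
Integral = F(4) - F(2) = -2*log(37/3) + sin(41/4) - sin(225/4) + 2*log(145/3).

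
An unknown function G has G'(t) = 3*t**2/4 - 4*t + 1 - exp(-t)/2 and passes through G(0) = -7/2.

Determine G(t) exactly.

G(t) = t**3/4 - 2*t**2 + t - 4 + exp(-t)/2

Integrate term by term and add the pieces.
A general antiderivative is t**3/4 - 2*t**2 + t - 3 + exp(-t)/2 + C.
The condition gives C = -7/2 - (-5/2) = -1.
So G(t) = t**3/4 - 2*t**2 + t - 4 + exp(-t)/2.
Check: d/dt[t**3/4 - 2*t**2 + t - 4 + exp(-t)/2] = (3*t**2*exp(t) - 16*t*exp(t) + 4*exp(t) - 2)*exp(-t)/4, which equals G'(t).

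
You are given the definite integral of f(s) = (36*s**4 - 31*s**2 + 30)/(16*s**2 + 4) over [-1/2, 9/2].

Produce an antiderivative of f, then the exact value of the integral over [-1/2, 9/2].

Recover f(s) by differentiating a candidate F(s); any mismatch rules it out.
F(s) = 3*s**3/4 - 5*s/2 + 5*atan(2*s) is an antiderivative of f.
Check: d/ds[3*s**3/4 - 5*s/2 + 5*atan(2*s)] = (36*s**4 - 31*s**2 + 30)/(16*s**2 + 4) = f(s).
F(9/2) = 5*atan(9) + 1827/32; F(-1/2) = 37/32 - 5*pi/4.
Integral = F(9/2) - F(-1/2) = 5*pi/4 + 5*atan(9) + 895/16.

Antiderivative: F(s) = 3*s**3/4 - 5*s/2 + 5*atan(2*s); value = 5*pi/4 + 5*atan(9) + 895/16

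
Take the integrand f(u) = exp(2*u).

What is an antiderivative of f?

Any candidate F(u) must reproduce f(u) exactly when differentiated.
Check: d/du[exp(2*u)/2] = exp(2*u) = f(u).

An antiderivative is F(u) = exp(2*u)/2.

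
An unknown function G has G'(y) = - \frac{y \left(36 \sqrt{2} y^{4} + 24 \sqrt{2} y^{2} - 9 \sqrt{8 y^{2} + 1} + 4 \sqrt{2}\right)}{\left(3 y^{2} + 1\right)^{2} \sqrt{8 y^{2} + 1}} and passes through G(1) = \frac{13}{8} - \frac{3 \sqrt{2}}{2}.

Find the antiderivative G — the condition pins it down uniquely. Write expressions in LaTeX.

G(y) = - \sqrt{4 y^{2} + \frac{1}{2}} + 2 - \frac{3}{2 \left(3 y^{2} + 1\right)}

A first test for any G(y): its y-derivative must equal the given G'(y).
A general antiderivative is - \sqrt{4 y^{2} + \frac{1}{2}} - \frac{3}{2 \left(3 y^{2} + 1\right)} + C.
The condition gives C = \frac{13}{8} - \frac{3 \sqrt{2}}{2} - (- \frac{3 \sqrt{2}}{2} - \frac{3}{8}) = 2.
So G(y) = - \sqrt{4 y^{2} + \frac{1}{2}} + 2 - \frac{3}{2 \left(3 y^{2} + 1\right)}.
Check: d/dy[- \sqrt{4 y^{2} + \frac{1}{2}} + 2 - \frac{3}{2 \left(3 y^{2} + 1\right)}] = \frac{- 36 \sqrt{2} y^{5} - 24 \sqrt{2} y^{3} + 9 y \sqrt{8 y^{2} + 1} - 4 \sqrt{2} y}{9 y^{4} \sqrt{8 y^{2} + 1} + 6 y^{2} \sqrt{8 y^{2} + 1} + \sqrt{8 y^{2} + 1}}, which equals G'(y).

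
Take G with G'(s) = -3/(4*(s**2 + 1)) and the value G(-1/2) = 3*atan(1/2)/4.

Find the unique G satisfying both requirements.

Recover the given G'(s) by differentiating a candidate G(s); any mismatch rules it out.
A general antiderivative is -3*atan(s)/4 + C.
The condition gives C = 3*atan(1/2)/4 - (3*atan(1/2)/4) = 0.
So G(s) = -3*atan(s)/4.
Check: d/ds[-3*atan(s)/4] = -3/(4*s**2 + 4), which equals G'(s).

G(s) = -3*atan(s)/4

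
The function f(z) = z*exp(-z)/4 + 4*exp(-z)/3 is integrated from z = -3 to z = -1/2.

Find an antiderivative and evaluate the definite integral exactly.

f has the shape u'v + uv' for u = -z/4 - 19/12 and v = exp(-z) — it is the derivative of the product u*v.
F(z) = (-3*z - 19)*exp(-z)/12 is an antiderivative of f.
Check: d/dz[(-3*z - 19)*exp(-z)/12] = (3*z + 16)*exp(-z)/12, which equals f(z).
F(-1/2) = -35*exp(1/2)/24; F(-3) = -5*exp(3)/6.
Integral = F(-1/2) - F(-3) = -35*exp(1/2)/24 + 5*exp(3)/6.

Antiderivative: F(z) = (-3*z - 19)*exp(-z)/12; value = -35*exp(1/2)/24 + 5*exp(3)/6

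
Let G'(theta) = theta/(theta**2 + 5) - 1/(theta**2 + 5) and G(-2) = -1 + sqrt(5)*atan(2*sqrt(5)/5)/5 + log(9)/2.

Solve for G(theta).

G(theta) = log(theta**2 + 5)/2 - sqrt(5)*atan(sqrt(5)*theta/5)/5 - 1

Integrate term by term and add the pieces.
A general antiderivative is log(theta**2 + 5)/2 - sqrt(5)*atan(sqrt(5)*theta/5)/5 + C.
The condition gives C = -1 + sqrt(5)*atan(2*sqrt(5)/5)/5 + log(9)/2 - (sqrt(5)*atan(2*sqrt(5)/5)/5 + log(9)/2) = -1.
So G(theta) = log(theta**2 + 5)/2 - sqrt(5)*atan(sqrt(5)*theta/5)/5 - 1.
Check: d/dtheta[log(theta**2 + 5)/2 - sqrt(5)*atan(sqrt(5)*theta/5)/5 - 1] = (theta - 1)/(theta**2 + 5), which equals G'(theta).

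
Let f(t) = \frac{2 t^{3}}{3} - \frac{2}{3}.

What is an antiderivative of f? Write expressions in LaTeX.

An antiderivative is F(t) = \frac{t^{4}}{6} - \frac{2 t}{3}.

A first test for any F(t): its t-derivative must equal f(t) identically.
Check: d/dt[\frac{t^{4}}{6} - \frac{2 t}{3}] = \frac{2 t^{3}}{3} - \frac{2}{3} = f(t).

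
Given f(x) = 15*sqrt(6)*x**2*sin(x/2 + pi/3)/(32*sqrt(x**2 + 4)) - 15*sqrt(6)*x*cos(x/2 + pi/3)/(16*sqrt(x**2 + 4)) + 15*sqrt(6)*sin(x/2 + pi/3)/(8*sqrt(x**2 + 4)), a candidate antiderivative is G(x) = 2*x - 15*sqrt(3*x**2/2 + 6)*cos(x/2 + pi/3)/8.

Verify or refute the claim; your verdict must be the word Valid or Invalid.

d/dx[G] = sqrt(2)*(15*sqrt(3)*x**2*sin(x/2 + pi/3) - 30*sqrt(3)*x*cos(x/2 + pi/3) + 32*sqrt(2)*sqrt(x**2 + 4) + 60*sqrt(3)*sin(x/2 + pi/3))/(32*sqrt(x**2 + 4))
d/dx[G] - f(x) = 2 != 0.

Invalid: d/dx[G] - f = 2, which is not 0.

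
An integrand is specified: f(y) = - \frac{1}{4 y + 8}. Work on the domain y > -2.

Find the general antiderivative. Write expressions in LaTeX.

F(y) = - \frac{\log{\left(2 y + 4 \right)}}{4} + C

Check any antiderivative F(y) by computing F'(y) and comparing it with f(y).
Check: d/dy[- \frac{\log{\left(2 y + 4 \right)}}{4}] = - \frac{1}{4 y + 8} = f(y).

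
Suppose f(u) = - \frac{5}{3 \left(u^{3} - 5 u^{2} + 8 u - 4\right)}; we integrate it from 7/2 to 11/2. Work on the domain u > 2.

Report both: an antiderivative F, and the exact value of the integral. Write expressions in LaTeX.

Antiderivative: F(u) = \frac{5 \log{\left(u - 2 \right)}}{3} - \frac{5 \log{\left(u - 1 \right)}}{3} + \frac{5}{3 u - 6}; value = - \frac{5 \log{\left(\frac{9}{2} \right)}}{3} - \frac{5 \log{\left(\frac{3}{2} \right)}}{3} - \frac{40}{63} + \frac{5 \log{\left(\frac{5}{2} \right)}}{3} + \frac{5 \log{\left(\frac{7}{2} \right)}}{3}

Factor the denominator (3 \left(u - 2\right)^{2} \left(u - 1\right)) and decompose: f = - \frac{5}{3 \left(u - 1\right)} + \frac{5}{3 \left(u - 2\right)} - \frac{5}{3 \left(u - 2\right)^{2}}; each piece integrates to a log, atan, or power term.
F(u) = \frac{5 \log{\left(u - 2 \right)}}{3} - \frac{5 \log{\left(u - 1 \right)}}{3} + \frac{5}{3 u - 6} is an antiderivative of f.
Check: d/du[\frac{5 \log{\left(u - 2 \right)}}{3} - \frac{5 \log{\left(u - 1 \right)}}{3} + \frac{5}{3 u - 6}] = - \frac{5}{3 u^{3} - 15 u^{2} + 24 u - 12}, which equals f(u).
F(11/2) = - \frac{5 \log{\left(\frac{9}{2} \right)}}{3} + \frac{10}{21} + \frac{5 \log{\left(\frac{7}{2} \right)}}{3}; F(7/2) = - \frac{5 \log{\left(\frac{5}{2} \right)}}{3} + \frac{5 \log{\left(\frac{3}{2} \right)}}{3} + \frac{10}{9}.
Integral = F(11/2) - F(7/2) = - \frac{5 \log{\left(\frac{9}{2} \right)}}{3} - \frac{5 \log{\left(\frac{3}{2} \right)}}{3} - \frac{40}{63} + \frac{5 \log{\left(\frac{5}{2} \right)}}{3} + \frac{5 \log{\left(\frac{7}{2} \right)}}{3}.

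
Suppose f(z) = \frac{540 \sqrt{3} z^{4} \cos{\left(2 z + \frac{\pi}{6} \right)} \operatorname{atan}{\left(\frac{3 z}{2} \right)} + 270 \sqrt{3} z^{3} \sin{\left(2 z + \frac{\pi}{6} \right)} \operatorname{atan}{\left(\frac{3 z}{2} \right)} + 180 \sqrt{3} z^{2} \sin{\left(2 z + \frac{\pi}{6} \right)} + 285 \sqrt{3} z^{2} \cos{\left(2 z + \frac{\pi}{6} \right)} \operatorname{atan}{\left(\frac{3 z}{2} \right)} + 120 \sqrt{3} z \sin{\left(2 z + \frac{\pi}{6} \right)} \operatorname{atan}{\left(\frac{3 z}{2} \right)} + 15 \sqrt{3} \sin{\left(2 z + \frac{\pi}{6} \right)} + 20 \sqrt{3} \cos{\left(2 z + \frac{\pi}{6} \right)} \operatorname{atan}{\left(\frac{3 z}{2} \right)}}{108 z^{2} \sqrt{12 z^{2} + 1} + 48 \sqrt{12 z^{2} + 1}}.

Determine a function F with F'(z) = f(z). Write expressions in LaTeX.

An antiderivative is F(z) = \frac{5 \sqrt{3} \sqrt{12 z^{2} + 1} \sin{\left(2 z + \frac{\pi}{6} \right)} \operatorname{atan}{\left(\frac{3 z}{2} \right)}}{24}.

Check any antiderivative F(z) by computing F'(z) and comparing it with f(z).
Check: d/dz[\frac{5 \sqrt{3} \sqrt{12 z^{2} + 1} \sin{\left(2 z + \frac{\pi}{6} \right)} \operatorname{atan}{\left(\frac{3 z}{2} \right)}}{24}] = \frac{540 \sqrt{3} z^{4} \cos{\left(2 z + \frac{\pi}{6} \right)} \operatorname{atan}{\left(\frac{3 z}{2} \right)} + 270 \sqrt{3} z^{3} \sin{\left(2 z + \frac{\pi}{6} \right)} \operatorname{atan}{\left(\frac{3 z}{2} \right)} + 180 \sqrt{3} z^{2} \sin{\left(2 z + \frac{\pi}{6} \right)} + 285 \sqrt{3} z^{2} \cos{\left(2 z + \frac{\pi}{6} \right)} \operatorname{atan}{\left(\frac{3 z}{2} \right)} + 120 \sqrt{3} z \sin{\left(2 z + \frac{\pi}{6} \right)} \operatorname{atan}{\left(\frac{3 z}{2} \right)} + 15 \sqrt{3} \sin{\left(2 z + \frac{\pi}{6} \right)} + 20 \sqrt{3} \cos{\left(2 z + \frac{\pi}{6} \right)} \operatorname{atan}{\left(\frac{3 z}{2} \right)}}{108 z^{2} \sqrt{12 z^{2} + 1} + 48 \sqrt{12 z^{2} + 1}} = f(z).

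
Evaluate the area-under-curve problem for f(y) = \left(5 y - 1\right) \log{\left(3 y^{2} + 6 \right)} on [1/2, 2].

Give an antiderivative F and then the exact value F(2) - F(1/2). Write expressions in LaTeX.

Since d/dy undoes antidifferentiation here, F'(y) = f(y) is required of F(y).
F(y) = \frac{5 y^{2} \log{\left(3 y^{2} + 6 \right)}}{2} - \frac{5 y^{2}}{2} - y \log{\left(3 y^{2} + 6 \right)} + 2 y + 5 \log{\left(y^{2} + 2 \right)} - 2 \sqrt{2} \operatorname{atan}{\left(\frac{\sqrt{2} y}{2} \right)} is an antiderivative of f.
Check: d/dy[\frac{5 y^{2} \log{\left(3 y^{2} + 6 \right)}}{2} - \frac{5 y^{2}}{2} - y \log{\left(3 y^{2} + 6 \right)} + 2 y + 5 \log{\left(y^{2} + 2 \right)} - 2 \sqrt{2} \operatorname{atan}{\left(\frac{\sqrt{2} y}{2} \right)}] = 5 y \log{\left(y^{2} + 2 \right)} + 5 y \log{\left(3 \right)} - \log{\left(y^{2} + 2 \right)} - \log{\left(3 \right)}, which equals f(y).
F(2) = -6 - 2 \sqrt{2} \operatorname{atan}{\left(\sqrt{2} \right)} + 5 \log{\left(6 \right)} + 8 \log{\left(18 \right)}; F(1/2) = - 2 \sqrt{2} \operatorname{atan}{\left(\frac{\sqrt{2}}{4} \right)} + \frac{\log{\left(\frac{27}{4} \right)}}{8} + \frac{3}{8} + 5 \log{\left(\frac{9}{4} \right)}.
Integral = F(2) - F(1/2) = - \frac{51}{8} - 5 \log{\left(\frac{9}{4} \right)} - 2 \sqrt{2} \operatorname{atan}{\left(\sqrt{2} \right)} - \frac{\log{\left(\frac{27}{4} \right)}}{8} + 2 \sqrt{2} \operatorname{atan}{\left(\frac{\sqrt{2}}{4} \right)} + 5 \log{\left(6 \right)} + 8 \log{\left(18 \right)}.

Antiderivative: F(y) = \frac{5 y^{2} \log{\left(3 y^{2} + 6 \right)}}{2} - \frac{5 y^{2}}{2} - y \log{\left(3 y^{2} + 6 \right)} + 2 y + 5 \log{\left(y^{2} + 2 \right)} - 2 \sqrt{2} \operatorname{atan}{\left(\frac{\sqrt{2} y}{2} \right)}; value = - \frac{51}{8} - 5 \log{\left(\frac{9}{4} \right)} - 2 \sqrt{2} \operatorname{atan}{\left(\sqrt{2} \right)} - \frac{\log{\left(\frac{27}{4} \right)}}{8} + 2 \sqrt{2} \operatorname{atan}{\left(\frac{\sqrt{2}}{4} \right)} + 5 \log{\left(6 \right)} + 8 \log{\left(18 \right)}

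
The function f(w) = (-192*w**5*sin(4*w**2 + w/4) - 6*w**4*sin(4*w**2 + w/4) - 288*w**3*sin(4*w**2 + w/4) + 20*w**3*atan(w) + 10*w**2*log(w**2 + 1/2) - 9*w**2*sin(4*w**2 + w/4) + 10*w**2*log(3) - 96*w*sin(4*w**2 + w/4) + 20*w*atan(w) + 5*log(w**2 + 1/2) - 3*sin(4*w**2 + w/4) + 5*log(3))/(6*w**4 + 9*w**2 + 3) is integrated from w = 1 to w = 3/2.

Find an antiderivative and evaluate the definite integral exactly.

Antiderivative: F(w) = 5*log(3*w**2 + 3/2)*atan(w)/3 + 4*cos(4*w**2 + w/4); value = 4*cos(75/8) - 5*pi*log(9/2)/12 - 4*cos(17/4) + 5*log(33/4)*atan(3/2)/3

Any candidate F(w) must reproduce f(w) exactly when differentiated.
F(w) = 5*log(3*w**2 + 3/2)*atan(w)/3 + 4*cos(4*w**2 + w/4) is an antiderivative of f.
Check: d/dw[5*log(3*w**2 + 3/2)*atan(w)/3 + 4*cos(4*w**2 + w/4)] = (-192*w**5*sin(4*w**2 + w/4) - 6*w**4*sin(4*w**2 + w/4) - 288*w**3*sin(4*w**2 + w/4) + 20*w**3*atan(w) + 10*w**2*log(w**2 + 1/2) - 9*w**2*sin(4*w**2 + w/4) + 10*w**2*log(3) - 96*w*sin(4*w**2 + w/4) + 20*w*atan(w) + 5*log(w**2 + 1/2) - 3*sin(4*w**2 + w/4) + 5*log(3))/(6*w**4 + 9*w**2 + 3) = f(w).
F(3/2) = 4*cos(75/8) + 5*log(33/4)*atan(3/2)/3; F(1) = 4*cos(17/4) + 5*pi*log(9/2)/12.
Integral = F(3/2) - F(1) = 4*cos(75/8) - 5*pi*log(9/2)/12 - 4*cos(17/4) + 5*log(33/4)*atan(3/2)/3.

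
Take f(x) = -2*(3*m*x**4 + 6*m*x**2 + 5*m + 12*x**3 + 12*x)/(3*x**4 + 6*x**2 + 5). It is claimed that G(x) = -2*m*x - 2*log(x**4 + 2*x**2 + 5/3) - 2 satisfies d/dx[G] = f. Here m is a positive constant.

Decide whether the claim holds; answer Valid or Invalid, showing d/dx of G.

Valid - the claim checks out under differentiation.

d/dx[G] = (-6*m*x**4 - 12*m*x**2 - 10*m - 24*x**3 - 24*x)/(3*x**4 + 6*x**2 + 5)
This equals f(x) exactly, so the claim holds.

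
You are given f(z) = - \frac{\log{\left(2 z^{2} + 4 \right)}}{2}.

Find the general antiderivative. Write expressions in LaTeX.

Differentiate the proposed F(z) back; it has to land on f(z) exactly.
Check: d/dz[- \frac{z \log{\left(2 z^{2} + 4 \right)}}{2} + z - \sqrt{2} \operatorname{atan}{\left(\frac{\sqrt{2} z}{2} \right)}] = - \frac{\log{\left(z^{2} + 2 \right)}}{2} - \frac{\log{\left(2 \right)}}{2}, which equals f(z).

F(z) = - \frac{z \log{\left(2 z^{2} + 4 \right)}}{2} + z - \sqrt{2} \operatorname{atan}{\left(\frac{\sqrt{2} z}{2} \right)} + C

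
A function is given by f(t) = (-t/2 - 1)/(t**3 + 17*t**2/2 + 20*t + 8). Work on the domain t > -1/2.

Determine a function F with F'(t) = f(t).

An antiderivative is F(t) = -3*log(t + 1/2)/49 + 3*log(t + 4)/49 + 2/(7*t + 28).

The denominator factors as (t + 4)**2*(2*t + 1); partial fractions split f into directly integrable pieces: -6/(49*(2*t + 1)) + 3/(49*(t + 4)) - 2/(7*(t + 4)**2).
Check: d/dt[-3*log(t + 1/2)/49 + 3*log(t + 4)/49 + 2/(7*t + 28)] = (-t - 2)/(2*t**3 + 17*t**2 + 40*t + 16), which equals f(t).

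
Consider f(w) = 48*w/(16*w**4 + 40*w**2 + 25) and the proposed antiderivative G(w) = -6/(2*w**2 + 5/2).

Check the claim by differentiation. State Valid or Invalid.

Invalid: d/dw[G] - f = 48*w/(16*w**4 + 40*w**2 + 25), which is not 0.

d/dw[G] = 96*w/(16*w**4 + 40*w**2 + 25)
d/dw[G] - f(w) = 48*w/(16*w**4 + 40*w**2 + 25) != 0.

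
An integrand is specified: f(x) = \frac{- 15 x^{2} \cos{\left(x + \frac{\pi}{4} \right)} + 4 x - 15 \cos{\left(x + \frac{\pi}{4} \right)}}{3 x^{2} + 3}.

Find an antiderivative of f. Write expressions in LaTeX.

A first test for any F(x): its x-derivative must equal f(x) identically.
Check: d/dx[\frac{2 \log{\left(x^{2} + 1 \right)}}{3} - 5 \sin{\left(x + \frac{\pi}{4} \right)}] = \frac{- 15 x^{2} \cos{\left(x + \frac{\pi}{4} \right)} + 4 x - 15 \cos{\left(x + \frac{\pi}{4} \right)}}{3 x^{2} + 3} = f(x).

An antiderivative is F(x) = \frac{2 \log{\left(x^{2} + 1 \right)}}{3} - 5 \sin{\left(x + \frac{\pi}{4} \right)}.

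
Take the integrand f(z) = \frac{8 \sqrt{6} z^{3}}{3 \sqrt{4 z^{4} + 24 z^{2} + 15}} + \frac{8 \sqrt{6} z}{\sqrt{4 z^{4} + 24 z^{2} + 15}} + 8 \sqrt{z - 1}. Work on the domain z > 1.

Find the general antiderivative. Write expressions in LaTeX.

Integrate term by term and add the pieces.
Check: d/dz[\frac{8 z \sqrt{4 z - 4}}{3} - \frac{8 \sqrt{4 z - 4}}{3} + 2 \sqrt{\frac{2 z^{4}}{3} + 4 z^{2} + \frac{5}{2}}] = \frac{8 \sqrt{6} z^{3} \sqrt{z - 1} + 24 \sqrt{6} z \sqrt{z - 1} + 24 z \sqrt{4 z^{4} + 24 z^{2} + 15} - 24 \sqrt{4 z^{4} + 24 z^{2} + 15}}{3 \sqrt{z - 1} \sqrt{4 z^{4} + 24 z^{2} + 15}}, which equals f(z).

F(z) = \frac{8 z \sqrt{4 z - 4}}{3} - \frac{8 \sqrt{4 z - 4}}{3} + 2 \sqrt{\frac{2 z^{4}}{3} + 4 z^{2} + \frac{5}{2}} + C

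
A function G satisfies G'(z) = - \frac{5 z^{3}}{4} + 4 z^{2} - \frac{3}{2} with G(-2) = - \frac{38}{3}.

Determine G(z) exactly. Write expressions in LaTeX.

G(z) = - \frac{5 z^{4}}{16} + \frac{4 z^{3}}{3} - \frac{3 z}{2}

Integrate term by term and add the pieces.
A general antiderivative is - \frac{5 z^{4}}{16} + \frac{4 z^{3}}{3} - \frac{3 z}{2} + C.
The condition gives C = - \frac{38}{3} - (- \frac{38}{3}) = 0.
So G(z) = - \frac{5 z^{4}}{16} + \frac{4 z^{3}}{3} - \frac{3 z}{2}.
Check: d/dz[- \frac{5 z^{4}}{16} + \frac{4 z^{3}}{3} - \frac{3 z}{2}] = - \frac{5 z^{3}}{4} + 4 z^{2} - \frac{3}{2} = G'(z).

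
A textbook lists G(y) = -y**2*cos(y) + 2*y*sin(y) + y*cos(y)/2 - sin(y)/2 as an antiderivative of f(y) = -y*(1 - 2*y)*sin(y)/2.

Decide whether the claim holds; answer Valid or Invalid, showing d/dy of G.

d/dy[G] = y**2*sin(y) - y*sin(y)/2 + 2*sin(y)
d/dy[G] - f(y) = 2*sin(y) != 0.

Invalid: d/dy[G] - f = 2*sin(y), which is not 0.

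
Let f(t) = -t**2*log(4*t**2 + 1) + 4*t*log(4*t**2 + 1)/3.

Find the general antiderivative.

F(t) = -t**3*log(4*t**2 + 1)/3 + 2*t**3/9 + 2*t**2*log(4*t**2 + 1)/3 - 2*t**2/3 - t/6 + log(t**2 + 1/4)/6 + atan(2*t)/12 + C

Integrate term by term and add the pieces.
Check: d/dt[-t**3*log(4*t**2 + 1)/3 + 2*t**3/9 + 2*t**2*log(4*t**2 + 1)/3 - 2*t**2/3 - t/6 + log(t**2 + 1/4)/6 + atan(2*t)/12] = -t**2*log(4*t**2 + 1) + 4*t*log(4*t**2 + 1)/3 = f(t).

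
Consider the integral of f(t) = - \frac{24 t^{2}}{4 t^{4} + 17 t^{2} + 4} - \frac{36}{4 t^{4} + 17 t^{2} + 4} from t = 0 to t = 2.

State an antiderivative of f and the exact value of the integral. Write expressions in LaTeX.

Antiderivative: F(t) = - 2 \left(\operatorname{atan}{\left(\frac{t}{2} \right)} + 2 \operatorname{atan}{\left(2 t \right)}\right); value = - 4 \operatorname{atan}{\left(4 \right)} - \frac{\pi}{2}

Integrate term by term and add the pieces.
F(t) = - 2 \left(\operatorname{atan}{\left(\frac{t}{2} \right)} + 2 \operatorname{atan}{\left(2 t \right)}\right) is an antiderivative of f.
Check: d/dt[- 2 \left(\operatorname{atan}{\left(\frac{t}{2} \right)} + 2 \operatorname{atan}{\left(2 t \right)}\right)] = \frac{- 24 t^{2} - 36}{4 t^{4} + 17 t^{2} + 4}, which equals f(t).
F(2) = - 4 \operatorname{atan}{\left(4 \right)} - \frac{\pi}{2}; F(0) = 0.
Integral = F(2) - F(0) = - 4 \operatorname{atan}{\left(4 \right)} - \frac{\pi}{2}.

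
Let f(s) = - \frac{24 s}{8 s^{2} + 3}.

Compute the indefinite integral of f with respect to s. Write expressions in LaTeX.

F(s) = - \frac{3 \log{\left(4 s^{2} + \frac{3}{2} \right)}}{2} + C

f matches the chain-rule pattern g'(h)*h' with inner function h(s) = 4 s^{2} + \frac{3}{2}; substituting u = h(s) collapses the integral.
Check: d/ds[- \frac{3 \log{\left(4 s^{2} + \frac{3}{2} \right)}}{2}] = - \frac{24 s}{8 s^{2} + 3} = f(s).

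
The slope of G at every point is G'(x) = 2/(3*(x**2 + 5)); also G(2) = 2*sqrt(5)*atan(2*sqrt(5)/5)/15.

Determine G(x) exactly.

Check a candidate G(x) by differentiating: d/dx[G] must match the given G'(x).
A general antiderivative is 2*sqrt(5)*atan(sqrt(5)*x/5)/15 + C.
The condition gives C = 2*sqrt(5)*atan(2*sqrt(5)/5)/15 - (2*sqrt(5)*atan(2*sqrt(5)/5)/15) = 0.
So G(x) = 2*sqrt(5)*atan(sqrt(5)*x/5)/15.
Check: d/dx[2*sqrt(5)*atan(sqrt(5)*x/5)/15] = 2/(3*x**2 + 15), which equals G'(x).

G(x) = 2*sqrt(5)*atan(sqrt(5)*x/5)/15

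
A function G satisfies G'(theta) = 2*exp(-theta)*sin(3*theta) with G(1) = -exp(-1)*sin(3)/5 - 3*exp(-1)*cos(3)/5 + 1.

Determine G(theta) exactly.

Whatever form G(theta) takes, its d/dtheta must return the stated G'(theta).
A general antiderivative is -exp(-theta)*sin(3*theta)/5 - 3*exp(-theta)*cos(3*theta)/5 + C.
The condition gives C = -exp(-1)*sin(3)/5 - 3*exp(-1)*cos(3)/5 + 1 - (-exp(-1)*sin(3)/5 - 3*exp(-1)*cos(3)/5) = 1.
So G(theta) = (5*exp(theta) - sin(3*theta) - 3*cos(3*theta))*exp(-theta)/5.
Check: d/dtheta[(5*exp(theta) - sin(3*theta) - 3*cos(3*theta))*exp(-theta)/5] = 2*exp(-theta)*sin(3*theta) = G'(theta).

G(theta) = (5*exp(theta) - sin(3*theta) - 3*cos(3*theta))*exp(-theta)/5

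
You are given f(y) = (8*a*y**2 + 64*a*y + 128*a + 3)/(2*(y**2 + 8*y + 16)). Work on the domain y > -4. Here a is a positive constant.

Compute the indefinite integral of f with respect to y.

F(y) = 4*a*y - 3/(2*y + 8) + C

A candidate is checked by its d/dy: the result must match f(y).
Check: d/dy[4*a*y - 3/(2*y + 8)] = (8*a*y**2 + 64*a*y + 128*a + 3)/(2*y**2 + 16*y + 32), which equals f(y).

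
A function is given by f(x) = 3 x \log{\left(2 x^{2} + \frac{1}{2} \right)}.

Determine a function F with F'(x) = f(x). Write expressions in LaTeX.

An antiderivative F(x) passes only if d/dx[F] lands on f(x) exactly.
Check: d/dx[\frac{3 \left(4 x^{2} \log{\left(2 x^{2} + \frac{1}{2} \right)} - 4 x^{2} + \log{\left(4 x^{2} + 1 \right)}\right)}{8}] = 3 x \log{\left(2 x^{2} + \frac{1}{2} \right)} = f(x).

An antiderivative is F(x) = \frac{3 \left(4 x^{2} \log{\left(2 x^{2} + \frac{1}{2} \right)} - 4 x^{2} + \log{\left(4 x^{2} + 1 \right)}\right)}{8}.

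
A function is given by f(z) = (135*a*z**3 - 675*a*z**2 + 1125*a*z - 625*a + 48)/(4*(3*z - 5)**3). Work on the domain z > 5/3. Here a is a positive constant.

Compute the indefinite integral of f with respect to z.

An antiderivative F(z) passes only if d/dz[F] lands on f(z) exactly.
Check: d/dz[5*a*z/4 - 2/(3*z - 5)**2] = (135*a*z**3 - 675*a*z**2 + 1125*a*z - 625*a + 48)/(108*z**3 - 540*z**2 + 900*z - 500), which equals f(z).

F(z) = 5*a*z/4 - 2/(3*z - 5)**2 + C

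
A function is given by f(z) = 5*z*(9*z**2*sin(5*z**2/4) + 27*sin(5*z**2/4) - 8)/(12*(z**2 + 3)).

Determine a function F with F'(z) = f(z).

A candidate is checked by its d/dz: the result must match f(z).
Check: d/dz[-5*log(z**2 + 3)/3 - 3*cos(5*z**2/4)/2] = (45*z**3*sin(5*z**2/4) + 135*z*sin(5*z**2/4) - 40*z)/(12*z**2 + 36), which equals f(z).

An antiderivative is F(z) = -5*log(z**2 + 3)/3 - 3*cos(5*z**2/4)/2.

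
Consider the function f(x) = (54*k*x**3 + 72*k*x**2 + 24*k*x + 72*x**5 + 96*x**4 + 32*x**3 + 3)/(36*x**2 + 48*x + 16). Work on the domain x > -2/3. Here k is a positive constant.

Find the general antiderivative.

A candidate is checked by its d/dx: the result must match f(x).
Check: d/dx[(9*k*x**3 + 6*k*x**2 + 6*x**5 + 4*x**4 - 1)/(12*x + 8)] = (54*k*x**3 + 72*k*x**2 + 24*k*x + 72*x**5 + 96*x**4 + 32*x**3 + 3)/(36*x**2 + 48*x + 16) = f(x).

F(x) = (9*k*x**3 + 6*k*x**2 + 6*x**5 + 4*x**4 - 1)/(12*x + 8) + C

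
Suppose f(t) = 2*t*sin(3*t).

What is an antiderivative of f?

An antiderivative is F(t) = 2*(-3*t*cos(3*t) + sin(3*t))/9.

An antiderivative F(t) passes only if d/dt[F] lands on f(t) exactly.
Check: d/dt[2*(-3*t*cos(3*t) + sin(3*t))/9] = 2*t*sin(3*t) = f(t).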